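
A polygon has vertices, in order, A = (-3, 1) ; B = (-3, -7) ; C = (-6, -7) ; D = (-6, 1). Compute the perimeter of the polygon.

22

|AB| = √((0)² + (-8)²) = √64 = 8
|BC| = √((-3)² + (0)²) = √9 = 3
|CD| = √((0)² + (8)²) = √64 = 8
|DA| = √((3)² + (0)²) = √9 = 3
Perimeter = 8 + 3 + 8 + 3 = 22.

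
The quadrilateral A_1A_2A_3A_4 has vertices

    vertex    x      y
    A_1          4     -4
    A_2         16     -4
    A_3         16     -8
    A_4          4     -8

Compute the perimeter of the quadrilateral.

32

|A_1A_2| = √((12)² + (0)²) = √144 = 12
|A_2A_3| = √((0)² + (-4)²) = √16 = 4
|A_3A_4| = √((-12)² + (0)²) = √144 = 12
|A_4A_1| = √((0)² + (4)²) = √16 = 4
Perimeter = 12 + 4 + 12 + 4 = 32.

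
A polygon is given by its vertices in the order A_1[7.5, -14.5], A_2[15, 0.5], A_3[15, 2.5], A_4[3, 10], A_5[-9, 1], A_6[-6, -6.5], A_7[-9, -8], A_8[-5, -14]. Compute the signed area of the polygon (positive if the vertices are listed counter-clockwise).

402.125

Σ = (221.25) + (30) + (142.5) + (93) + (64.5) + (-10.5) + (86) + (177.5) = 804.25
Signed area = Σ/2 = 402.125 (positive ⇒ counter-clockwise traversal).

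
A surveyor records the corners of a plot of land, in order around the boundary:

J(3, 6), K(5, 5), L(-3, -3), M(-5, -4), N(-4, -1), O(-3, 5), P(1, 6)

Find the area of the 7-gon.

43.5

Σ = (-15) + (0) + (-3) + (-11) + (-23) + (-23) + (-12) = -87
Area = |Σ|/2 = 43.5.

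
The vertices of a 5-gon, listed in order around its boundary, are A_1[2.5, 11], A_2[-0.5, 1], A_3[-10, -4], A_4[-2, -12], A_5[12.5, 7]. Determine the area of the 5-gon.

Apply the shoelace formula: 2A = Σ (x_i·y_{i+1} − x_{i+1}·y_i), indices taken mod 5.
A_1→A_2: (2.5)(1) − (-0.5)(11) = 8
A_2→A_3: (-0.5)(-4) − (-10)(1) = 12
A_3→A_4: (-10)(-12) − (-2)(-4) = 112
A_4→A_5: (-2)(7) − (12.5)(-12) = 136
A_5→A_1: (12.5)(11) − (2.5)(7) = 120
Σ = 388
Area = |Σ|/2 = 194.

194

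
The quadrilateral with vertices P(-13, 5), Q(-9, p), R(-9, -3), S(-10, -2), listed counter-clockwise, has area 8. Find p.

The doubled signed area Σ (x_i y_{i+1} − x_{i+1} y_i) is linear in p.
With p=0 it equals -16; the coefficient of p is -4 (from the two edges through Q).
So -4·p + -16 = 2·8 = 16 ⇒ p = -8.

-8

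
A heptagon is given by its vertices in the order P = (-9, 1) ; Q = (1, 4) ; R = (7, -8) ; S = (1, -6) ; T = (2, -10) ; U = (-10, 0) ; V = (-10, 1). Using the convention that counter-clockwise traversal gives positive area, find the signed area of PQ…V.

Apply the surveyor's formula: 2A = Σ (x_i·y_{i+1} − x_{i+1}·y_i), indices taken mod 7.
Σ = (-37) + (-36) + (-34) + (2) + (-100) + (-10) + (-1) = -216
Signed area = Σ/2 = -108 (negative ⇒ clockwise traversal).

-108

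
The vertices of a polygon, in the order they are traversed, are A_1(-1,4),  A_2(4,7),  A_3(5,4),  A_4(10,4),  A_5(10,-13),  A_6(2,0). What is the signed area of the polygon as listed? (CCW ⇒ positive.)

Apply the shoelace formula: 2A = Σ (x_i·y_{i+1} − x_{i+1}·y_i), indices taken mod 6.
Cross-terms: -23, -19, -20, -170, 26, 8  ⇒  Σ = -198
Signed area = Σ/2 = -99 (negative ⇒ clockwise traversal).

-99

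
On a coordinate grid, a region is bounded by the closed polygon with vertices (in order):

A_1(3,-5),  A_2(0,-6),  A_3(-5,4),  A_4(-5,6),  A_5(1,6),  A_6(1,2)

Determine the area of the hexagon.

54.5

Apply the shoelace (surveyor's) formula: 2A = Σ (x_i·y_{i+1} − x_{i+1}·y_i), indices taken mod 6.
Σ = (-18) + (-30) + (-10) + (-36) + (-4) + (-11) = -109
Area = |Σ|/2 = 54.5.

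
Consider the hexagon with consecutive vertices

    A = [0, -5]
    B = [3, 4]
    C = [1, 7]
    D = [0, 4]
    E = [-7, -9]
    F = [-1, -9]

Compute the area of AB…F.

Apply Gauss's area formula: 2A = Σ (x_i·y_{i+1} − x_{i+1}·y_i), indices taken mod 6.
Σ = (15) + (17) + (4) + (28) + (54) + (5) = 123
Area = |Σ|/2 = 61.5.

61.5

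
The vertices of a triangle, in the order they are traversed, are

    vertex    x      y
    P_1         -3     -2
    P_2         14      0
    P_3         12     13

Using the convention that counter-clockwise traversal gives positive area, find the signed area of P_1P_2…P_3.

Apply the shoelace formula: 2A = Σ (x_i·y_{i+1} − x_{i+1}·y_i), indices taken mod 3.
Σ = (28) + (182) + (15) = 225
Signed area = Σ/2 = 112.5 (positive ⇒ counter-clockwise traversal).

112.5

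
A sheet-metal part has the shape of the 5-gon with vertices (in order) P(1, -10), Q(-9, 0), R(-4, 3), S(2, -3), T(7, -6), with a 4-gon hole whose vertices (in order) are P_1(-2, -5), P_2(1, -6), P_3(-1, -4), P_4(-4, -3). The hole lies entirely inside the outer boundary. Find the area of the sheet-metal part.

Outer boundary:
Σ = (-90) + (-27) + (6) + (9) + (-64) = -166
Area = |Σ|/2 = 83.
Hole:
Apply the surveyor's formula: 2A = Σ (x_i·y_{i+1} − x_{i+1}·y_i), indices taken mod 4.
Σ = (17) + (-10) + (-13) + (14) = 8
Area = |Σ|/2 = 4.
Net area = 83 − 4 = 79.

79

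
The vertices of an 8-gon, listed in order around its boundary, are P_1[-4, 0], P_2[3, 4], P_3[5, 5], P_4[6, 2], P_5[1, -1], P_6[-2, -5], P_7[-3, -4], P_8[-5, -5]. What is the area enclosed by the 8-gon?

Apply the surveyor's formula: 2A = Σ (x_i·y_{i+1} − x_{i+1}·y_i), indices taken mod 8.
Σ = (-16) + (-5) + (-20) + (-8) + (-7) + (-7) + (-5) + (-20) = -88
Area = |Σ|/2 = 44.

44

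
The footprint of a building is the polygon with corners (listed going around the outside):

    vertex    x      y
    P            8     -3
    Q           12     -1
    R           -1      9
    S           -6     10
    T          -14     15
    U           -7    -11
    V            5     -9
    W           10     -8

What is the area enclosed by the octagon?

Cross-terms: 28, 107, 44, 50, 259, 118, 50, 34  ⇒  Σ = 690
Area = |Σ|/2 = 345.

345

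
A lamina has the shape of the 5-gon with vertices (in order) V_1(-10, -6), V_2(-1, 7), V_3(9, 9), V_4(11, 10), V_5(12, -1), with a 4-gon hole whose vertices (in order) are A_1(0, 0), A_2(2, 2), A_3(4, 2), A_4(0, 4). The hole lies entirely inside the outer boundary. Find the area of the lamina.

Outer boundary:
Cross-terms: -76, -72, -9, -131, -82  ⇒  Σ = -370
Area = |Σ|/2 = 185.
Hole:
A_1→A_2: (0)(2) − (2)(0) = 0
A_2→A_3: (2)(2) − (4)(2) = -4
A_3→A_4: (4)(4) − (0)(2) = 16
A_4→A_1: (0)(0) − (0)(4) = 0
Σ = 12
Area = |Σ|/2 = 6.
Net area = 185 − 6 = 179.

179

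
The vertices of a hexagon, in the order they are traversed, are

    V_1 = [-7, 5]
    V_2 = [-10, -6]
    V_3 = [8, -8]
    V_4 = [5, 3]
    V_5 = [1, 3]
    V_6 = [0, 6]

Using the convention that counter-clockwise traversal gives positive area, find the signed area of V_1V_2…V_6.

Apply the surveyor's formula: 2A = Σ (x_i·y_{i+1} − x_{i+1}·y_i), indices taken mod 6.
Cross-terms: 92, 128, 64, 12, 6, 42  ⇒  Σ = 344
Signed area = Σ/2 = 172 (positive ⇒ counter-clockwise traversal).

172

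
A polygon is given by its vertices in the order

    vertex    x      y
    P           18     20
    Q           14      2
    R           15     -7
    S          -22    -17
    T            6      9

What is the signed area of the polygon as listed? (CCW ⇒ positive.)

-459.5

Σ = (-244) + (-128) + (-409) + (-96) + (-42) = -919
Signed area = Σ/2 = -459.5 (negative ⇒ clockwise traversal).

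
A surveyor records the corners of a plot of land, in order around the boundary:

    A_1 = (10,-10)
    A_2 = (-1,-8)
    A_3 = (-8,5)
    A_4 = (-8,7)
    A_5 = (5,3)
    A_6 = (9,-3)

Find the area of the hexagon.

Apply Gauss's area formula: 2A = Σ (x_i·y_{i+1} − x_{i+1}·y_i), indices taken mod 6.
A_1→A_2: (10)(-8) − (-1)(-10) = -90
A_2→A_3: (-1)(5) − (-8)(-8) = -69
A_3→A_4: (-8)(7) − (-8)(5) = -16
A_4→A_5: (-8)(3) − (5)(7) = -59
A_5→A_6: (5)(-3) − (9)(3) = -42
A_6→A_1: (9)(-10) − (10)(-3) = -60
Σ = -336
Area = |Σ|/2 = 168.

168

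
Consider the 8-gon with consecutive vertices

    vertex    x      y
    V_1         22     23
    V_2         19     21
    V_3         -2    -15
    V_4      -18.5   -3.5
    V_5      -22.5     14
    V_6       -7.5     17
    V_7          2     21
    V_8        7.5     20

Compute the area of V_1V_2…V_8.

Apply the surveyor's formula: 2A = Σ (x_i·y_{i+1} − x_{i+1}·y_i), indices taken mod 8.
Σ = (25) + (-243) + (-270.5) + (-337.75) + (-277.5) + (-191.5) + (-117.5) + (-267.5) = -1680.25
Area = |Σ|/2 = 840.125.

840.125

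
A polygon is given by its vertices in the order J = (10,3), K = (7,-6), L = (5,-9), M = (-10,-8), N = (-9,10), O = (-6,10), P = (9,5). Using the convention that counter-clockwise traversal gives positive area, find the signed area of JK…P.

-294.5

J→K: (10)(-6) − (7)(3) = -81
K→L: (7)(-9) − (5)(-6) = -33
L→M: (5)(-8) − (-10)(-9) = -130
M→N: (-10)(10) − (-9)(-8) = -172
N→O: (-9)(10) − (-6)(10) = -30
O→P: (-6)(5) − (9)(10) = -120
P→J: (9)(3) − (10)(5) = -23
Σ = -589
Signed area = Σ/2 = -294.5 (negative ⇒ clockwise traversal).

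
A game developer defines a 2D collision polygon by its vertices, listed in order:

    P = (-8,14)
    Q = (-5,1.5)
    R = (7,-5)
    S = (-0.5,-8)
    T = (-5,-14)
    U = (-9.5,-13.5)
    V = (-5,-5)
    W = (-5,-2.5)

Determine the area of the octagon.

Cross-terms: 58, 14.5, -58.5, -33, -65.5, -20, -12.5, -90  ⇒  Σ = -207
Area = |Σ|/2 = 103.5.

103.5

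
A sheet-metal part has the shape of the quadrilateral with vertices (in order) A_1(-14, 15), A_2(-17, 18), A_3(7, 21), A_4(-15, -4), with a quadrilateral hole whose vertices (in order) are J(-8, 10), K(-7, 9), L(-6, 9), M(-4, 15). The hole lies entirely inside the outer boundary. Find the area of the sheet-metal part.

Outer boundary:
Apply Gauss's area formula: 2A = Σ (x_i·y_{i+1} − x_{i+1}·y_i), indices taken mod 4.
Σ = (3) + (-483) + (287) + (-281) = -474
Area = |Σ|/2 = 237.
Hole:
Apply the shoelace formula: 2A = Σ (x_i·y_{i+1} − x_{i+1}·y_i), indices taken mod 4.
Σ = (-2) + (-9) + (-54) + (80) = 15
Area = |Σ|/2 = 7.5.
Net area = 237 − 7.5 = 229.5.

229.5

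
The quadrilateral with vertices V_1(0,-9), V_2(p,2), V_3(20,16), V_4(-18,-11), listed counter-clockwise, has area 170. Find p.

6

Write out the shoelace sum; only the two edges meeting at V_2 involve p:
2·Area = [(0·2 − p·(-9)) + (p·16 − 20·2)] + 230
       = 25·p + 190 = 340
⇒ p = 6.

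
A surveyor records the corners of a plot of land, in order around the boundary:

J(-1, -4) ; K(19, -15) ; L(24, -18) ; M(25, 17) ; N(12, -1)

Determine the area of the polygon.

344.5

Σ = (91) + (18) + (858) + (-229) + (-49) = 689
Area = |Σ|/2 = 344.5.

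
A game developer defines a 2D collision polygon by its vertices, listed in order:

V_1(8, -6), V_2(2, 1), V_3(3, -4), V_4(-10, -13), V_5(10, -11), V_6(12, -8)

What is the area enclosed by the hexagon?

Σ = (20) + (-11) + (-79) + (240) + (52) + (-8) = 214
Area = |Σ|/2 = 107.

107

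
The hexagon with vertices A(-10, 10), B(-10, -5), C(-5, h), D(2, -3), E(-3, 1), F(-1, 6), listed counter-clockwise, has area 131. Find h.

The doubled signed area Σ (x_i y_{i+1} − x_{i+1} y_i) is linear in h.
With h=0 it equals 166; the coefficient of h is -12 (from the two edges through C).
So -12·h + 166 = 2·131 = 262 ⇒ h = -8.

-8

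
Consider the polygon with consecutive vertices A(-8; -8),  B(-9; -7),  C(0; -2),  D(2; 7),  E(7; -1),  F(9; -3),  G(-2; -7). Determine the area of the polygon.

Apply the shoelace (surveyor's) formula: 2A = Σ (x_i·y_{i+1} − x_{i+1}·y_i), indices taken mod 7.
A→B: (-8)(-7) − (-9)(-8) = -16
B→C: (-9)(-2) − (0)(-7) = 18
C→D: (0)(7) − (2)(-2) = 4
D→E: (2)(-1) − (7)(7) = -51
E→F: (7)(-3) − (9)(-1) = -12
F→G: (9)(-7) − (-2)(-3) = -69
G→A: (-2)(-8) − (-8)(-7) = -40
Σ = -166
Area = |Σ|/2 = 83.

83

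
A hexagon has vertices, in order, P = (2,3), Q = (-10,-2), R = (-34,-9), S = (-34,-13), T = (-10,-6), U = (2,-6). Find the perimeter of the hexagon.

|PQ| = √((-12)² + (-5)²) = √169 = 13
|QR| = √((-24)² + (-7)²) = √625 = 25
|RS| = √((0)² + (-4)²) = √16 = 4
|ST| = √((24)² + (7)²) = √625 = 25
|TU| = √((12)² + (0)²) = √144 = 12
|UP| = √((0)² + (9)²) = √81 = 9
Perimeter = 13 + 25 + 4 + 25 + 12 + 9 = 88.

88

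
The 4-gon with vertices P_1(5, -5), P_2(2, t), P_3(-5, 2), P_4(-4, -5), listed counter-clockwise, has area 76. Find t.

The doubled signed area Σ (x_i y_{i+1} − x_{i+1} y_i) is linear in t.
With t=0 it equals 92; the coefficient of t is 10 (from the two edges through P_2).
So 10·t + 92 = 2·76 = 152 ⇒ t = 6.

6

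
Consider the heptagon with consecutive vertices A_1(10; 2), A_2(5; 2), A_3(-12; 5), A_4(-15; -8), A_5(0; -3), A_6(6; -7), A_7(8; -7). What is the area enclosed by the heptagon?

196.5

Σ = (10) + (49) + (171) + (45) + (18) + (14) + (86) = 393
Area = |Σ|/2 = 196.5.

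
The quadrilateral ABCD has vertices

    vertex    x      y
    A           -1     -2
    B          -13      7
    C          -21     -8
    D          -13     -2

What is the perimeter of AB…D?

54

|AB| = √((-12)² + (9)²) = √225 = 15
|BC| = √((-8)² + (-15)²) = √289 = 17
|CD| = √((8)² + (6)²) = √100 = 10
|DA| = √((12)² + (0)²) = √144 = 12
Perimeter = 15 + 17 + 10 + 12 = 54.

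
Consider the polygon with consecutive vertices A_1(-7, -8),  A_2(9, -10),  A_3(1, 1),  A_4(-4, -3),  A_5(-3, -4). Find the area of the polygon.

Apply the shoelace (surveyor's) formula: 2A = Σ (x_i·y_{i+1} − x_{i+1}·y_i), indices taken mod 5.
Σ = (142) + (19) + (1) + (7) + (-4) = 165
Area = |Σ|/2 = 82.5.

82.5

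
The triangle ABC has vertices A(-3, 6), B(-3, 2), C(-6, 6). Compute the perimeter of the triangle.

12

|AB| = √((0)² + (-4)²) = √16 = 4
|BC| = √((-3)² + (4)²) = √25 = 5
|CA| = √((3)² + (0)²) = √9 = 3
Perimeter = 4 + 5 + 3 = 12.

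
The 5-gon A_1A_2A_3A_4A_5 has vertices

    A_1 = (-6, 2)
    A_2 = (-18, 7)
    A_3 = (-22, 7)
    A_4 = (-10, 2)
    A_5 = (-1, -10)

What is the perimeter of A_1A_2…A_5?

58

|A_1A_2| = √((-12)² + (5)²) = √169 = 13
|A_2A_3| = √((-4)² + (0)²) = √16 = 4
|A_3A_4| = √((12)² + (-5)²) = √169 = 13
|A_4A_5| = √((9)² + (-12)²) = √225 = 15
|A_5A_1| = √((-5)² + (12)²) = √169 = 13
Perimeter = 13 + 4 + 13 + 15 + 13 = 58.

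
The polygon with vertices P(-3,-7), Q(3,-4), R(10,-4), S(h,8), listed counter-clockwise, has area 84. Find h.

-1

Write out the shoelace sum; only the two edges meeting at S involve h:
2·Area = [(10·8 − h·(-4)) + (h·(-7) − (-3)·8)] + 61
       = -3·h + 165 = 168
⇒ h = -1.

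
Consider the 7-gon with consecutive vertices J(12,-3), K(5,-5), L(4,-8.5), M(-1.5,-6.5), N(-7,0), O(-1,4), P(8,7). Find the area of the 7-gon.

163.375

Apply the surveyor's formula: 2A = Σ (x_i·y_{i+1} − x_{i+1}·y_i), indices taken mod 7.
Cross-terms: -45, -22.5, -38.75, -45.5, -28, -39, -108  ⇒  Σ = -326.75
Area = |Σ|/2 = 163.375.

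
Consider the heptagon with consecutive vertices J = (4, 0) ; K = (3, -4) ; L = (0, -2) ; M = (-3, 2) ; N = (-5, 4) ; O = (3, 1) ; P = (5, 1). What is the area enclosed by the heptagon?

26.5

Apply the surveyor's formula: 2A = Σ (x_i·y_{i+1} − x_{i+1}·y_i), indices taken mod 7.
Σ = (-16) + (-6) + (-6) + (-2) + (-17) + (-2) + (-4) = -53
Area = |Σ|/2 = 26.5.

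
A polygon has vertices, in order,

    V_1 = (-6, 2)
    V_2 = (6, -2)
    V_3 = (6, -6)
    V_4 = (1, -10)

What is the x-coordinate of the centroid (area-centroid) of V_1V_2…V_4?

Apply the surveyor's formula. First the cross-terms c_i = x_i·y_{i+1} − x_{i+1}·y_i:
  0, -24, -54, -58  ⇒  2A = -136, A = -68.
Then Σ (x_i + x_{i+1})·c_i = -376, so x̄ = -376 / (6·(-68)) = 47/51.

47/51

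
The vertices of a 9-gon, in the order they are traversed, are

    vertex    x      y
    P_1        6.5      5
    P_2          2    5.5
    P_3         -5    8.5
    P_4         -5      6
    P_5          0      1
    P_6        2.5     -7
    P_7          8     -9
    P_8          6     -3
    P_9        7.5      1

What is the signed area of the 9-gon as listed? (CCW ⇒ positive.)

99.125

Apply the shoelace (surveyor's) formula: 2A = Σ (x_i·y_{i+1} − x_{i+1}·y_i), indices taken mod 9.
Σ = (25.75) + (44.5) + (12.5) + (-5) + (-2.5) + (33.5) + (30) + (28.5) + (31) = 198.25
Signed area = Σ/2 = 99.125 (positive ⇒ counter-clockwise traversal).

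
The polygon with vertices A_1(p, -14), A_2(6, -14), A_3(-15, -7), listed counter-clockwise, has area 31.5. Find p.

-3

Write out the shoelace sum; only the two edges meeting at A_1 involve p:
2·Area = [((-15)·(-14) − p·(-7)) + (p·(-14) − 6·(-14))] + -252
       = -7·p + 42 = 63
⇒ p = -3.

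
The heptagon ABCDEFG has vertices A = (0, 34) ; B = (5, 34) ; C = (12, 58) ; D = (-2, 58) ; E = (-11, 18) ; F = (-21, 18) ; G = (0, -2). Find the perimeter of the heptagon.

|AB| = √((5)² + (0)²) = √25 = 5
|BC| = √((7)² + (24)²) = √625 = 25
|CD| = √((-14)² + (0)²) = √196 = 14
|DE| = √((-9)² + (-40)²) = √1681 = 41
|EF| = √((-10)² + (0)²) = √100 = 10
|FG| = √((21)² + (-20)²) = √841 = 29
|GA| = √((0)² + (36)²) = √1296 = 36
Perimeter = 5 + 25 + 14 + 41 + 10 + 29 + 36 = 160.

160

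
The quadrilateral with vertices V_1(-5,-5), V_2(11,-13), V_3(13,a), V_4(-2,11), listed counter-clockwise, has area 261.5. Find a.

2

Write out the shoelace sum; only the two edges meeting at V_3 involve a:
2·Area = [(11·a − 13·(-13)) + (13·11 − (-2)·a)] + 185
       = 13·a + 497 = 523
⇒ a = 2.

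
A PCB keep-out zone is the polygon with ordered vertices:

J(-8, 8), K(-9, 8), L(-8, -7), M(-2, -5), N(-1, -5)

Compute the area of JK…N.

59

Apply Gauss's area formula: 2A = Σ (x_i·y_{i+1} − x_{i+1}·y_i), indices taken mod 5.
J→K: (-8)(8) − (-9)(8) = 8
K→L: (-9)(-7) − (-8)(8) = 127
L→M: (-8)(-5) − (-2)(-7) = 26
M→N: (-2)(-5) − (-1)(-5) = 5
N→J: (-1)(8) − (-8)(-5) = -48
Σ = 118
Area = |Σ|/2 = 59.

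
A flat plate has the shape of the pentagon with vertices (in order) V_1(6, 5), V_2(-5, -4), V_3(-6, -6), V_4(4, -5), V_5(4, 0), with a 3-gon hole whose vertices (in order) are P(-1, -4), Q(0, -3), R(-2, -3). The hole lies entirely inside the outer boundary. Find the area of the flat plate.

49.5

Outer boundary:
Apply the shoelace (surveyor's) formula: 2A = Σ (x_i·y_{i+1} − x_{i+1}·y_i), indices taken mod 5.
V_1→V_2: (6)(-4) − (-5)(5) = 1
V_2→V_3: (-5)(-6) − (-6)(-4) = 6
V_3→V_4: (-6)(-5) − (4)(-6) = 54
V_4→V_5: (4)(0) − (4)(-5) = 20
V_5→V_1: (4)(5) − (6)(0) = 20
Σ = 101
Area = |Σ|/2 = 50.5.
Hole:
Σ = (3) + (-6) + (5) = 2
Area = |Σ|/2 = 1.
Net area = 50.5 − 1 = 49.5.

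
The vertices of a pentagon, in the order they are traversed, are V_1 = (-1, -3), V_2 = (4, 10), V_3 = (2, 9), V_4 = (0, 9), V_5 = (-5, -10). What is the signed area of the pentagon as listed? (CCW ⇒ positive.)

43

Apply the surveyor's formula: 2A = Σ (x_i·y_{i+1} − x_{i+1}·y_i), indices taken mod 5.
V_1→V_2: (-1)(10) − (4)(-3) = 2
V_2→V_3: (4)(9) − (2)(10) = 16
V_3→V_4: (2)(9) − (0)(9) = 18
V_4→V_5: (0)(-10) − (-5)(9) = 45
V_5→V_1: (-5)(-3) − (-1)(-10) = 5
Σ = 86
Signed area = Σ/2 = 43 (positive ⇒ counter-clockwise traversal).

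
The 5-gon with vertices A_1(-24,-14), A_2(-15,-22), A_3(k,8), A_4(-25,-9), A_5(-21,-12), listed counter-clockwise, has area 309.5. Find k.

8

The doubled signed area Σ (x_i y_{i+1} − x_{i+1} y_i) is linear in k.
With k=0 it equals 515; the coefficient of k is 13 (from the two edges through A_3).
So 13·k + 515 = 2·309.5 = 619 ⇒ k = 8.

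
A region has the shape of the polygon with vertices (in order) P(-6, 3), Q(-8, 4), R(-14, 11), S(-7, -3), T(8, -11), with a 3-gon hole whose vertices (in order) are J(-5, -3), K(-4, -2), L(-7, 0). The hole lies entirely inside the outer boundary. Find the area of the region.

70.5

Outer boundary:
Apply Gauss's area formula: 2A = Σ (x_i·y_{i+1} − x_{i+1}·y_i), indices taken mod 5.
Σ = (0) + (-32) + (119) + (101) + (-42) = 146
Area = |Σ|/2 = 73.
Hole:
Apply the shoelace formula: 2A = Σ (x_i·y_{i+1} − x_{i+1}·y_i), indices taken mod 3.
Σ = (-2) + (-14) + (21) = 5
Area = |Σ|/2 = 2.5.
Net area = 73 − 2.5 = 70.5.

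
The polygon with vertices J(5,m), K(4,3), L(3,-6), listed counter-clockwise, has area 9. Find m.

The doubled signed area Σ (x_i y_{i+1} − x_{i+1} y_i) is linear in m.
With m=0 it equals 12; the coefficient of m is -1 (from the two edges through J).
So -1·m + 12 = 2·9 = 18 ⇒ m = -6.

-6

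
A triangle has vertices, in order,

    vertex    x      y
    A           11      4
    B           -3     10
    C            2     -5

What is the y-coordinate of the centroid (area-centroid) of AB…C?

Apply the shoelace (surveyor's) formula. First the cross-terms c_i = x_i·y_{i+1} − x_{i+1}·y_i:
  122, -5, 63  ⇒  2A = 180, A = 90.
Then Σ (y_i + y_{i+1})·c_i = 1620, so ȳ = 1620 / (6·90) = 3.

3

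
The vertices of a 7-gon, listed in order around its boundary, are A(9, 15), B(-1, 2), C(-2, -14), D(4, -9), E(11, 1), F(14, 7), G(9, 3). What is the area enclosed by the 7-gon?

A→B: (9)(2) − (-1)(15) = 33
B→C: (-1)(-14) − (-2)(2) = 18
C→D: (-2)(-9) − (4)(-14) = 74
D→E: (4)(1) − (11)(-9) = 103
E→F: (11)(7) − (14)(1) = 63
F→G: (14)(3) − (9)(7) = -21
G→A: (9)(15) − (9)(3) = 108
Σ = 378
Area = |Σ|/2 = 189.

189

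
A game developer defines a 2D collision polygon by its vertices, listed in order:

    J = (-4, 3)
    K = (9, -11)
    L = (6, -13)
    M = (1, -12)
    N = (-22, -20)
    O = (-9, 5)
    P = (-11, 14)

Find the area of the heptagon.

357.5

Apply the surveyor's formula: 2A = Σ (x_i·y_{i+1} − x_{i+1}·y_i), indices taken mod 7.
Σ = (17) + (-51) + (-59) + (-284) + (-290) + (-71) + (23) = -715
Area = |Σ|/2 = 357.5.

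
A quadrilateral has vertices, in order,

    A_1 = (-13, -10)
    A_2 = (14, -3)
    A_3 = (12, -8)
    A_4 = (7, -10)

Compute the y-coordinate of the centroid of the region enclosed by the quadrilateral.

-523/69

Apply Gauss's area formula. First the cross-terms c_i = x_i·y_{i+1} − x_{i+1}·y_i:
  179, -76, -64, -200  ⇒  2A = -161, A = -80.5.
Then Σ (y_i + y_{i+1})·c_i = 3661, so ȳ = 3661 / (6·(-80.5)) = -523/69.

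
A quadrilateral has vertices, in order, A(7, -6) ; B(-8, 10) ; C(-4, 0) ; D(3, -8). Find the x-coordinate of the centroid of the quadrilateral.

Apply Gauss's area formula. First the cross-terms c_i = x_i·y_{i+1} − x_{i+1}·y_i:
  22, 40, 32, 38  ⇒  2A = 132, A = 66.
Then Σ (x_i + x_{i+1})·c_i = -154, so x̄ = -154 / (6·66) = -7/18.

-7/18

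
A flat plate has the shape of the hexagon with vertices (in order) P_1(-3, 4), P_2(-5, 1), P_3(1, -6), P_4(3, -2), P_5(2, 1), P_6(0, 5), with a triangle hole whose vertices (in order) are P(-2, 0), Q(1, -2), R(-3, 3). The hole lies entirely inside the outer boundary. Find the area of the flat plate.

43.5

Outer boundary:
Cross-terms: 17, 29, 16, 7, 10, 15  ⇒  Σ = 94
Area = |Σ|/2 = 47.
Hole:
Apply the shoelace (surveyor's) formula: 2A = Σ (x_i·y_{i+1} − x_{i+1}·y_i), indices taken mod 3.
Cross-terms: 4, -3, 6  ⇒  Σ = 7
Area = |Σ|/2 = 3.5.
Net area = 47 − 3.5 = 43.5.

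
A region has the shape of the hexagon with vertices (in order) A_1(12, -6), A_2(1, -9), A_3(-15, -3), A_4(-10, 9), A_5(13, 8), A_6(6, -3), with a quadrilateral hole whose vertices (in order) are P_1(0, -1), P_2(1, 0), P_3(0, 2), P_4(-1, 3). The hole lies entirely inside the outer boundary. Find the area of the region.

341.5

Outer boundary:
Apply the shoelace formula: 2A = Σ (x_i·y_{i+1} − x_{i+1}·y_i), indices taken mod 6.
Σ = (-102) + (-138) + (-165) + (-197) + (-87) + (0) = -689
Area = |Σ|/2 = 344.5.
Hole:
Σ = (1) + (2) + (2) + (1) = 6
Area = |Σ|/2 = 3.
Net area = 344.5 − 3 = 341.5.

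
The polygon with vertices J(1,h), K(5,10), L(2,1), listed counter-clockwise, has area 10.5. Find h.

Write out the shoelace sum; only the two edges meeting at J involve h:
2·Area = [(2·h − 1·1) + (1·10 − 5·h)] + -15
       = -3·h + -6 = 21
⇒ h = -9.

-9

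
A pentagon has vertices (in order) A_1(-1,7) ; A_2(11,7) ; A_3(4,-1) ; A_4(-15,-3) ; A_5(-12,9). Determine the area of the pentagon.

198

A_1→A_2: (-1)(7) − (11)(7) = -84
A_2→A_3: (11)(-1) − (4)(7) = -39
A_3→A_4: (4)(-3) − (-15)(-1) = -27
A_4→A_5: (-15)(9) − (-12)(-3) = -171
A_5→A_1: (-12)(7) − (-1)(9) = -75
Σ = -396
Area = |Σ|/2 = 198.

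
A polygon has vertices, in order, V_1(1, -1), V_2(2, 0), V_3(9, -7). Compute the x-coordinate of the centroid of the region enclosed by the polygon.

4

Apply the shoelace formula. First the cross-terms c_i = x_i·y_{i+1} − x_{i+1}·y_i:
  2, -14, -2  ⇒  2A = -14, A = -7.
Then Σ (x_i + x_{i+1})·c_i = -168, so x̄ = -168 / (6·(-7)) = 4.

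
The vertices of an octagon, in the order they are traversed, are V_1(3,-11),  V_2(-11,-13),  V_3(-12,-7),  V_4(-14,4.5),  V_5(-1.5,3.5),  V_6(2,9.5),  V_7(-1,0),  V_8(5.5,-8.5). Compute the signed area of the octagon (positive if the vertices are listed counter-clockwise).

Apply the surveyor's formula: 2A = Σ (x_i·y_{i+1} − x_{i+1}·y_i), indices taken mod 8.
Cross-terms: -160, -79, -152, -42.25, -21.25, 9.5, 8.5, -35  ⇒  Σ = -471.5
Signed area = Σ/2 = -235.75 (negative ⇒ clockwise traversal).

-235.75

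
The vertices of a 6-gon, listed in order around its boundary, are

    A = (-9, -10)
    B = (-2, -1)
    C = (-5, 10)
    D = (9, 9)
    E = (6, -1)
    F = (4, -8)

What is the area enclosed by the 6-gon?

Apply the shoelace (surveyor's) formula: 2A = Σ (x_i·y_{i+1} − x_{i+1}·y_i), indices taken mod 6.
A→B: (-9)(-1) − (-2)(-10) = -11
B→C: (-2)(10) − (-5)(-1) = -25
C→D: (-5)(9) − (9)(10) = -135
D→E: (9)(-1) − (6)(9) = -63
E→F: (6)(-8) − (4)(-1) = -44
F→A: (4)(-10) − (-9)(-8) = -112
Σ = -390
Area = |Σ|/2 = 195.

195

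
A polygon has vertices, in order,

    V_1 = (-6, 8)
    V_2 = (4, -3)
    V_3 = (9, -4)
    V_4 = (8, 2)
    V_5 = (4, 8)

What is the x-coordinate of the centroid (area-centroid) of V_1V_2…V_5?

Apply the surveyor's formula. First the cross-terms c_i = x_i·y_{i+1} − x_{i+1}·y_i:
  -14, 11, 50, 56, 80  ⇒  2A = 183, A = 91.5.
Then Σ (x_i + x_{i+1})·c_i = 1533, so x̄ = 1533 / (6·91.5) = 511/183.

511/183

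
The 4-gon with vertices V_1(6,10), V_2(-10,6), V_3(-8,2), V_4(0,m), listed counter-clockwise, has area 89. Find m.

-1

Write out the shoelace sum; only the two edges meeting at V_4 involve m:
2·Area = [((-8)·m − 0·2) + (0·10 − 6·m)] + 164
       = -14·m + 164 = 178
⇒ m = -1.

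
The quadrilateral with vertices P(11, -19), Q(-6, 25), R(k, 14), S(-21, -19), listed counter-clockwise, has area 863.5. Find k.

-17

Write out the shoelace sum; only the two edges meeting at R involve k:
2·Area = [((-6)·14 − k·25) + (k·(-19) − (-21)·14)] + 769
       = -44·k + 979 = 1727
⇒ k = -17.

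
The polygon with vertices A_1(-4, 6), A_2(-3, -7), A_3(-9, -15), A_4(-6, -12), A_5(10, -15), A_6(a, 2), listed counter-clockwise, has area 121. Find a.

-2

The doubled signed area Σ (x_i y_{i+1} − x_{i+1} y_i) is linear in a.
With a=0 it equals 284; the coefficient of a is 21 (from the two edges through A_6).
So 21·a + 284 = 2·121 = 242 ⇒ a = -2.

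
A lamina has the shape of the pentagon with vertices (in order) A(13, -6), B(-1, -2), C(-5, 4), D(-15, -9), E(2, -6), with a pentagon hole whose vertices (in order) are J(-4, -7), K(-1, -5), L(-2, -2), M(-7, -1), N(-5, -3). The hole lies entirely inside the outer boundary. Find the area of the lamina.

Outer boundary:
Apply Gauss's area formula: 2A = Σ (x_i·y_{i+1} − x_{i+1}·y_i), indices taken mod 5.
Cross-terms: -32, -14, 105, 108, 66  ⇒  Σ = 233
Area = |Σ|/2 = 116.5.
Hole:
J→K: (-4)(-5) − (-1)(-7) = 13
K→L: (-1)(-2) − (-2)(-5) = -8
L→M: (-2)(-1) − (-7)(-2) = -12
M→N: (-7)(-3) − (-5)(-1) = 16
N→J: (-5)(-7) − (-4)(-3) = 23
Σ = 32
Area = |Σ|/2 = 16.
Net area = 116.5 − 16 = 100.5.

100.5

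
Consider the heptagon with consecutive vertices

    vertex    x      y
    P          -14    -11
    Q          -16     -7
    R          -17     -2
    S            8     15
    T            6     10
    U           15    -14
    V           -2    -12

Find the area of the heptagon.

Σ = (-78) + (-87) + (-239) + (-10) + (-234) + (-208) + (-146) = -1002
Area = |Σ|/2 = 501.

501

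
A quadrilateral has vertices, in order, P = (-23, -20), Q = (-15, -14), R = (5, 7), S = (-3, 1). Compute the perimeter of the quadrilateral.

|PQ| = √((8)² + (6)²) = √100 = 10
|QR| = √((20)² + (21)²) = √841 = 29
|RS| = √((-8)² + (-6)²) = √100 = 10
|SP| = √((-20)² + (-21)²) = √841 = 29
Perimeter = 10 + 29 + 10 + 29 = 78.

78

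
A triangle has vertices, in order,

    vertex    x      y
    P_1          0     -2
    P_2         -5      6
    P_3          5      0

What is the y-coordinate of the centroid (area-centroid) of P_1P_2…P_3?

Apply the shoelace formula. First the cross-terms c_i = x_i·y_{i+1} − x_{i+1}·y_i:
  -10, -30, -10  ⇒  2A = -50, A = -25.
Then Σ (y_i + y_{i+1})·c_i = -200, so ȳ = -200 / (6·(-25)) = 4/3.

4/3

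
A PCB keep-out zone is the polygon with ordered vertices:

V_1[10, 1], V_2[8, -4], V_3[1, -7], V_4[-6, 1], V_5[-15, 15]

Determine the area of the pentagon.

Apply Gauss's area formula: 2A = Σ (x_i·y_{i+1} − x_{i+1}·y_i), indices taken mod 5.
Σ = (-48) + (-52) + (-41) + (-75) + (-165) = -381
Area = |Σ|/2 = 190.5.

190.5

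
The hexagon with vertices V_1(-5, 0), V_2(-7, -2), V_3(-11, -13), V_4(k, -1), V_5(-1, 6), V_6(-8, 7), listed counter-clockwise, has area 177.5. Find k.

Write out the shoelace sum; only the two edges meeting at V_4 involve k:
2·Area = [((-11)·(-1) − k·(-13)) + (k·6 − (-1)·(-1))] + 155
       = 19·k + 165 = 355
⇒ k = 10.

10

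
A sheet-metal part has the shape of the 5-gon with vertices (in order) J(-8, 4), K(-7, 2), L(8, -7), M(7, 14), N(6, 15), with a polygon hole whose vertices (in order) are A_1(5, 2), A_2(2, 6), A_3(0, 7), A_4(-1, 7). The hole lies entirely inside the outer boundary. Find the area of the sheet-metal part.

Outer boundary:
Σ = (12) + (33) + (161) + (21) + (144) = 371
Area = |Σ|/2 = 185.5.
Hole:
A_1→A_2: (5)(6) − (2)(2) = 26
A_2→A_3: (2)(7) − (0)(6) = 14
A_3→A_4: (0)(7) − (-1)(7) = 7
A_4→A_1: (-1)(2) − (5)(7) = -37
Σ = 10
Area = |Σ|/2 = 5.
Net area = 185.5 − 5 = 180.5.

180.5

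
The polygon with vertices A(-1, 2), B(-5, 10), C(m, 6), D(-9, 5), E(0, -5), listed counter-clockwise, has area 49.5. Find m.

-7

Write out the shoelace sum; only the two edges meeting at C involve m:
2·Area = [((-5)·6 − m·10) + (m·5 − (-9)·6)] + 40
       = -5·m + 64 = 99
⇒ m = -7.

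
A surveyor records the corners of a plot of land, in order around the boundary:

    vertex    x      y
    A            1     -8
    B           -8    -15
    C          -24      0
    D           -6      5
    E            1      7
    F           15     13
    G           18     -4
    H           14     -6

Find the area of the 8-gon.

Cross-terms: -79, -360, -120, -47, -92, -294, -52, -106  ⇒  Σ = -1150
Area = |Σ|/2 = 575.

575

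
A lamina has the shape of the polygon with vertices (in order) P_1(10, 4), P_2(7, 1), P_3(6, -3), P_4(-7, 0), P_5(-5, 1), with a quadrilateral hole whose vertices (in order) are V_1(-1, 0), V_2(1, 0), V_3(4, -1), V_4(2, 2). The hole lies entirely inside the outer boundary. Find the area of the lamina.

46

Outer boundary:
Apply the surveyor's formula: 2A = Σ (x_i·y_{i+1} − x_{i+1}·y_i), indices taken mod 5.
Cross-terms: -18, -27, -21, -7, -30  ⇒  Σ = -103
Area = |Σ|/2 = 51.5.
Hole:
Cross-terms: 0, -1, 10, 2  ⇒  Σ = 11
Area = |Σ|/2 = 5.5.
Net area = 51.5 − 5.5 = 46.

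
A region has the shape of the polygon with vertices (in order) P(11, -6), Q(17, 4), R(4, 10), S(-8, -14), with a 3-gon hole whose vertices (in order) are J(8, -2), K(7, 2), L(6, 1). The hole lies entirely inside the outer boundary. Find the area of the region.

260.5

Outer boundary:
Σ = (146) + (154) + (24) + (202) = 526
Area = |Σ|/2 = 263.
Hole:
Σ = (30) + (-5) + (-20) = 5
Area = |Σ|/2 = 2.5.
Net area = 263 − 2.5 = 260.5.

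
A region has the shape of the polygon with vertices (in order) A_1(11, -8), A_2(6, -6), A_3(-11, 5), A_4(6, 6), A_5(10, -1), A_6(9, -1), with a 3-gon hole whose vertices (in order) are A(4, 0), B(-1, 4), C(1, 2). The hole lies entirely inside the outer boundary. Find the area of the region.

138

Outer boundary:
Apply the shoelace formula: 2A = Σ (x_i·y_{i+1} − x_{i+1}·y_i), indices taken mod 6.
Cross-terms: -18, -36, -96, -66, -1, -61  ⇒  Σ = -278
Area = |Σ|/2 = 139.
Hole:
Apply the shoelace (surveyor's) formula: 2A = Σ (x_i·y_{i+1} − x_{i+1}·y_i), indices taken mod 3.
Σ = (16) + (-6) + (-8) = 2
Area = |Σ|/2 = 1.
Net area = 139 − 1 = 138.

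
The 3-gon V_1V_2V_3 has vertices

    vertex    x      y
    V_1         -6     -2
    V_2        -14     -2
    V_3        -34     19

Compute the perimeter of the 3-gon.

72

|V_1V_2| = √((-8)² + (0)²) = √64 = 8
|V_2V_3| = √((-20)² + (21)²) = √841 = 29
|V_3V_1| = √((28)² + (-21)²) = √1225 = 35
Perimeter = 8 + 29 + 35 = 72.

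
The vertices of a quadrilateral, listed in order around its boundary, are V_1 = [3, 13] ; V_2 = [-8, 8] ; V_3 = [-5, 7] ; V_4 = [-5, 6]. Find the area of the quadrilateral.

Apply the shoelace (surveyor's) formula: 2A = Σ (x_i·y_{i+1} − x_{i+1}·y_i), indices taken mod 4.
Σ = (128) + (-16) + (5) + (-83) = 34
Area = |Σ|/2 = 17.

17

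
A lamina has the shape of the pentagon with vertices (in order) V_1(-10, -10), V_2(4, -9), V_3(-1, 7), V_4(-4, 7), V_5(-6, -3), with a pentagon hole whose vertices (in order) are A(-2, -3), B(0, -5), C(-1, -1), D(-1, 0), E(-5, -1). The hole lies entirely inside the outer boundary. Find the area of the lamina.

Outer boundary:
Apply the shoelace (surveyor's) formula: 2A = Σ (x_i·y_{i+1} − x_{i+1}·y_i), indices taken mod 5.
Σ = (130) + (19) + (21) + (54) + (30) = 254
Area = |Σ|/2 = 127.
Hole:
A→B: (-2)(-5) − (0)(-3) = 10
B→C: (0)(-1) − (-1)(-5) = -5
C→D: (-1)(0) − (-1)(-1) = -1
D→E: (-1)(-1) − (-5)(0) = 1
E→A: (-5)(-3) − (-2)(-1) = 13
Σ = 18
Area = |Σ|/2 = 9.
Net area = 127 − 9 = 118.

118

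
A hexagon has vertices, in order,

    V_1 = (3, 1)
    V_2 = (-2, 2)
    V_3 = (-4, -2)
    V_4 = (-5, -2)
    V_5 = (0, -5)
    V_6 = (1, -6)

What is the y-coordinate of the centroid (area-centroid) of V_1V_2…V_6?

Apply the shoelace formula. First the cross-terms c_i = x_i·y_{i+1} − x_{i+1}·y_i:
  8, 12, -2, 25, 5, 19  ⇒  2A = 67, A = 33.5.
Then Σ (y_i + y_{i+1})·c_i = -293, so ȳ = -293 / (6·33.5) = -293/201.

-293/201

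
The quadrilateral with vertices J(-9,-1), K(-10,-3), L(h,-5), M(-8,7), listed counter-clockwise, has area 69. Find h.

Write out the shoelace sum; only the two edges meeting at L involve h:
2·Area = [((-10)·(-5) − h·(-3)) + (h·7 − (-8)·(-5))] + 88
       = 10·h + 98 = 138
⇒ h = 4.

4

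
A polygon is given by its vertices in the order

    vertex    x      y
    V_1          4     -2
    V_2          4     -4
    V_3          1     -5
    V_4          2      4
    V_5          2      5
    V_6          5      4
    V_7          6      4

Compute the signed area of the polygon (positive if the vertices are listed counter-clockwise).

Σ = (-8) + (-16) + (14) + (2) + (-17) + (-4) + (-28) = -57
Signed area = Σ/2 = -28.5 (negative ⇒ clockwise traversal).

-28.5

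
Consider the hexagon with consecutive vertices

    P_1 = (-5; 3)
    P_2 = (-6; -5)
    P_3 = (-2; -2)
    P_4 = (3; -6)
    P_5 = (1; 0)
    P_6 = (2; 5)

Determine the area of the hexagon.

Apply the surveyor's formula: 2A = Σ (x_i·y_{i+1} − x_{i+1}·y_i), indices taken mod 6.
Σ = (43) + (2) + (18) + (6) + (5) + (31) = 105
Area = |Σ|/2 = 52.5.

52.5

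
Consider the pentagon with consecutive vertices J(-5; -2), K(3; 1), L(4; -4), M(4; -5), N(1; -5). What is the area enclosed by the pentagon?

Apply Gauss's area formula: 2A = Σ (x_i·y_{i+1} − x_{i+1}·y_i), indices taken mod 5.
J→K: (-5)(1) − (3)(-2) = 1
K→L: (3)(-4) − (4)(1) = -16
L→M: (4)(-5) − (4)(-4) = -4
M→N: (4)(-5) − (1)(-5) = -15
N→J: (1)(-2) − (-5)(-5) = -27
Σ = -61
Area = |Σ|/2 = 30.5.

30.5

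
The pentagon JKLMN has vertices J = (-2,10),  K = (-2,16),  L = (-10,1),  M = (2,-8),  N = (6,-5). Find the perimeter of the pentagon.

|JK| = √((0)² + (6)²) = √36 = 6
|KL| = √((-8)² + (-15)²) = √289 = 17
|LM| = √((12)² + (-9)²) = √225 = 15
|MN| = √((4)² + (3)²) = √25 = 5
|NJ| = √((-8)² + (15)²) = √289 = 17
Perimeter = 6 + 17 + 15 + 5 + 17 = 60.

60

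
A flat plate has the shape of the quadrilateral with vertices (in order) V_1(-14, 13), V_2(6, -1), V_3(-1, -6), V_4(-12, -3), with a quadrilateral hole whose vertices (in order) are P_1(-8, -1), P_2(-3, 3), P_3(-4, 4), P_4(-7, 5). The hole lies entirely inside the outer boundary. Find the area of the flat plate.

170

Outer boundary:
Cross-terms: -64, -37, -69, -198  ⇒  Σ = -368
Area = |Σ|/2 = 184.
Hole:
Cross-terms: -27, 0, 8, 47  ⇒  Σ = 28
Area = |Σ|/2 = 14.
Net area = 184 − 14 = 170.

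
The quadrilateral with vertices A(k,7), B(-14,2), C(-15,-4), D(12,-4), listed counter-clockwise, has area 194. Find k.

2

The doubled signed area Σ (x_i y_{i+1} − x_{i+1} y_i) is linear in k.
With k=0 it equals 376; the coefficient of k is 6 (from the two edges through A).
So 6·k + 376 = 2·194 = 388 ⇒ k = 2.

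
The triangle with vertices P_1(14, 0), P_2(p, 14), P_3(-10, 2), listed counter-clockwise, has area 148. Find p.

Write out the shoelace sum; only the two edges meeting at P_2 involve p:
2·Area = [(14·14 − p·0) + (p·2 − (-10)·14)] + -28
       = 2·p + 308 = 296
⇒ p = -6.

-6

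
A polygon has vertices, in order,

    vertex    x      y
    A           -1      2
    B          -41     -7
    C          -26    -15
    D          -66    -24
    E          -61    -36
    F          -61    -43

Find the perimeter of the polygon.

|AB| = √((-40)² + (-9)²) = √1681 = 41
|BC| = √((15)² + (-8)²) = √289 = 17
|CD| = √((-40)² + (-9)²) = √1681 = 41
|DE| = √((5)² + (-12)²) = √169 = 13
|EF| = √((0)² + (-7)²) = √49 = 7
|FA| = √((60)² + (45)²) = √5625 = 75
Perimeter = 41 + 17 + 41 + 13 + 7 + 75 = 194.

194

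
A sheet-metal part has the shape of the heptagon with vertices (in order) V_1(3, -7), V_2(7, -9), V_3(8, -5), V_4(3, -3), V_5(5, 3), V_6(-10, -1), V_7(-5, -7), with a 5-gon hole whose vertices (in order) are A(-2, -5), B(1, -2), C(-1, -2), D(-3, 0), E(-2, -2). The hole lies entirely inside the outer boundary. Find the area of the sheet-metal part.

104.5

Outer boundary:
Cross-terms: 22, 37, -9, 24, 25, 65, 56  ⇒  Σ = 220
Area = |Σ|/2 = 110.
Hole:
Apply the shoelace (surveyor's) formula: 2A = Σ (x_i·y_{i+1} − x_{i+1}·y_i), indices taken mod 5.
Cross-terms: 9, -4, -6, 6, 6  ⇒  Σ = 11
Area = |Σ|/2 = 5.5.
Net area = 110 − 5.5 = 104.5.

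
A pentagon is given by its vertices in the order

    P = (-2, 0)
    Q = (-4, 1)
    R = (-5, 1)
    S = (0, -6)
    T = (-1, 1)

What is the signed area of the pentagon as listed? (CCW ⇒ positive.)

Σ = (-2) + (1) + (30) + (-6) + (2) = 25
Signed area = Σ/2 = 12.5 (positive ⇒ counter-clockwise traversal).

12.5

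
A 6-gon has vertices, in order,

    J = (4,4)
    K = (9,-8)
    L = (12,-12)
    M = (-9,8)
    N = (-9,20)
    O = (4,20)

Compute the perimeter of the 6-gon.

|JK| = √((5)² + (-12)²) = √169 = 13
|KL| = √((3)² + (-4)²) = √25 = 5
|LM| = √((-21)² + (20)²) = √841 = 29
|MN| = √((0)² + (12)²) = √144 = 12
|NO| = √((13)² + (0)²) = √169 = 13
|OJ| = √((0)² + (-16)²) = √256 = 16
Perimeter = 13 + 5 + 29 + 12 + 13 + 16 = 88.

88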